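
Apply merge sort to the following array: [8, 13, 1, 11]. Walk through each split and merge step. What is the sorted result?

Merge sort trace:

Split: [8, 13, 1, 11] -> [8, 13] and [1, 11]
  Split: [8, 13] -> [8] and [13]
  Merge: [8] + [13] -> [8, 13]
  Split: [1, 11] -> [1] and [11]
  Merge: [1] + [11] -> [1, 11]
Merge: [8, 13] + [1, 11] -> [1, 8, 11, 13]

Final sorted array: [1, 8, 11, 13]

The merge sort proceeds by recursively splitting the array and merging sorted halves.
After all merges, the sorted array is [1, 8, 11, 13].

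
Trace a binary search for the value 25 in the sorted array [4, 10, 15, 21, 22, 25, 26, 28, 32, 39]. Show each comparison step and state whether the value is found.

Binary search for 25 in [4, 10, 15, 21, 22, 25, 26, 28, 32, 39]:

lo=0, hi=9, mid=4, arr[mid]=22 -> 22 < 25, search right half
lo=5, hi=9, mid=7, arr[mid]=28 -> 28 > 25, search left half
lo=5, hi=6, mid=5, arr[mid]=25 -> Found target at index 5!

Binary search finds 25 at index 5 after 3 comparisons. The search repeatedly halves the search space by comparing with the middle element.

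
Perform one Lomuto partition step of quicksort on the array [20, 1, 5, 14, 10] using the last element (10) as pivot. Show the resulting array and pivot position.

Lomuto partition with pivot = 10:

Initial array: [20, 1, 5, 14, 10]

arr[0]=20 > 10: no swap
arr[1]=1 <= 10: swap with position 0, array becomes [1, 20, 5, 14, 10]
arr[2]=5 <= 10: swap with position 1, array becomes [1, 5, 20, 14, 10]
arr[3]=14 > 10: no swap

Place pivot at position 2: [1, 5, 10, 14, 20]
Pivot position: 2

After partitioning with pivot 10, the array becomes [1, 5, 10, 14, 20]. The pivot is placed at index 2. All elements to the left of the pivot are <= 10, and all elements to the right are > 10.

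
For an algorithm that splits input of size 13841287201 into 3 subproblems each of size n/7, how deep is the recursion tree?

For divide and conquer with division factor 7:

Problem sizes at each level:
Level 0: 13841287201
Level 1: 1977326743
Level 2: 282475249
Level 3: 40353607
Level 4: 5764801
Level 5: 823543
Level 6: 117649
Level 7: 16807
Level 8: 2401
Level 9: 343
Level 10: 49
Level 11: 7
Level 12: 1

The root is level 0 and the size-1 base case is level 12 (the tree spans levels 0 through 12, i.e. 13 levels counting the root), so the depth is the number of divisions: log_7(13841287201) = 12

The recursion tree depth is log_7(13841287201) = 12. At each level, the problem size is divided by 7, so it takes 12 divisions to reduce to a base case of size 1. The algorithm makes 3 recursive calls at each level.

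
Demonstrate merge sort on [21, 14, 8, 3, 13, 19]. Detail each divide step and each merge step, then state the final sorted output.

Merge sort trace:

Split: [21, 14, 8, 3, 13, 19] -> [21, 14, 8] and [3, 13, 19]
  Split: [21, 14, 8] -> [21] and [14, 8]
    Split: [14, 8] -> [14] and [8]
    Merge: [14] + [8] -> [8, 14]
  Merge: [21] + [8, 14] -> [8, 14, 21]
  Split: [3, 13, 19] -> [3] and [13, 19]
    Split: [13, 19] -> [13] and [19]
    Merge: [13] + [19] -> [13, 19]
  Merge: [3] + [13, 19] -> [3, 13, 19]
Merge: [8, 14, 21] + [3, 13, 19] -> [3, 8, 13, 14, 19, 21]

Final sorted array: [3, 8, 13, 14, 19, 21]

The merge sort proceeds by recursively splitting the array and merging sorted halves.
After all merges, the sorted array is [3, 8, 13, 14, 19, 21].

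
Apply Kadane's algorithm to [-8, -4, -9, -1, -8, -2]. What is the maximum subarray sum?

Using Kadane's algorithm on [-8, -4, -9, -1, -8, -2]:

Scanning through the array:
Position 1 (value -4): max_ending_here = -4, max_so_far = -4
Position 2 (value -9): max_ending_here = -9, max_so_far = -4
Position 3 (value -1): max_ending_here = -1, max_so_far = -1
Position 4 (value -8): max_ending_here = -8, max_so_far = -1
Position 5 (value -2): max_ending_here = -2, max_so_far = -1

Maximum subarray: [-1]
Maximum sum: -1

The maximum subarray is [-1] with sum -1. This subarray runs from index 3 to index 3.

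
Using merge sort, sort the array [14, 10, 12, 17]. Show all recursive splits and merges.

Merge sort trace:

Split: [14, 10, 12, 17] -> [14, 10] and [12, 17]
  Split: [14, 10] -> [14] and [10]
  Merge: [14] + [10] -> [10, 14]
  Split: [12, 17] -> [12] and [17]
  Merge: [12] + [17] -> [12, 17]
Merge: [10, 14] + [12, 17] -> [10, 12, 14, 17]

Final sorted array: [10, 12, 14, 17]

The merge sort proceeds by recursively splitting the array and merging sorted halves.
After all merges, the sorted array is [10, 12, 14, 17].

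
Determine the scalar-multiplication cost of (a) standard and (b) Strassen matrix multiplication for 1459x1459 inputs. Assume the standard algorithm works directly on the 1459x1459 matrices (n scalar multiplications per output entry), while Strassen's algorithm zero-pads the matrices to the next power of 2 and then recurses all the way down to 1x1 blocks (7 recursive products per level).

Matrix multiplication for 1459x1459 matrices:

Strassen's algorithm requires power-of-2 dimensions. Pad 1459x1459 to 2048x2048 (next power of 2).

Standard algorithm: 1459^3 = 3105745579 multiplications
Strassen's algorithm: 7^(log2(2048)) = 7^11 = 1977326743 multiplications
Savings: 3105745579 - 1977326743 = 1128418836 multiplications

Standard: 3105745579 multiplications (1459^3). Strassen: 1977326743 multiplications (7^11, after padding to 2048x2048). Strassen reduces 8 recursive multiplications to 7 at each level.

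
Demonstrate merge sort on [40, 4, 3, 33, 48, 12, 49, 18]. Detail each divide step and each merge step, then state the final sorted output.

Merge sort trace:

Split: [40, 4, 3, 33, 48, 12, 49, 18] -> [40, 4, 3, 33] and [48, 12, 49, 18]
  Split: [40, 4, 3, 33] -> [40, 4] and [3, 33]
    Split: [40, 4] -> [40] and [4]
    Merge: [40] + [4] -> [4, 40]
    Split: [3, 33] -> [3] and [33]
    Merge: [3] + [33] -> [3, 33]
  Merge: [4, 40] + [3, 33] -> [3, 4, 33, 40]
  Split: [48, 12, 49, 18] -> [48, 12] and [49, 18]
    Split: [48, 12] -> [48] and [12]
    Merge: [48] + [12] -> [12, 48]
    Split: [49, 18] -> [49] and [18]
    Merge: [49] + [18] -> [18, 49]
  Merge: [12, 48] + [18, 49] -> [12, 18, 48, 49]
Merge: [3, 4, 33, 40] + [12, 18, 48, 49] -> [3, 4, 12, 18, 33, 40, 48, 49]

Final sorted array: [3, 4, 12, 18, 33, 40, 48, 49]

The merge sort proceeds by recursively splitting the array and merging sorted halves.
After all merges, the sorted array is [3, 4, 12, 18, 33, 40, 48, 49].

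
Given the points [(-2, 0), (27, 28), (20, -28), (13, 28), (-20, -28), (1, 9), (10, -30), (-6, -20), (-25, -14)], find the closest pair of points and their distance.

Computing all pairwise distances among 9 points:

d((-2, 0), (27, 28)) = 40.3113
d((-2, 0), (20, -28)) = 35.609
d((-2, 0), (13, 28)) = 31.7648
d((-2, 0), (-20, -28)) = 33.2866
d((-2, 0), (1, 9)) = 9.4868 <-- minimum
d((-2, 0), (10, -30)) = 32.311
d((-2, 0), (-6, -20)) = 20.3961
d((-2, 0), (-25, -14)) = 26.9258
d((27, 28), (20, -28)) = 56.4358
d((27, 28), (13, 28)) = 14.0
d((27, 28), (-20, -28)) = 73.1095
d((27, 28), (1, 9)) = 32.2025
d((27, 28), (10, -30)) = 60.4401
d((27, 28), (-6, -20)) = 58.2495
d((27, 28), (-25, -14)) = 66.8431
d((20, -28), (13, 28)) = 56.4358
d((20, -28), (-20, -28)) = 40.0
d((20, -28), (1, 9)) = 41.5933
d((20, -28), (10, -30)) = 10.198
d((20, -28), (-6, -20)) = 27.2029
d((20, -28), (-25, -14)) = 47.1275
d((13, 28), (-20, -28)) = 65.0
d((13, 28), (1, 9)) = 22.4722
d((13, 28), (10, -30)) = 58.0775
d((13, 28), (-6, -20)) = 51.6236
d((13, 28), (-25, -14)) = 56.6392
d((-20, -28), (1, 9)) = 42.5441
d((-20, -28), (10, -30)) = 30.0666
d((-20, -28), (-6, -20)) = 16.1245
d((-20, -28), (-25, -14)) = 14.8661
d((1, 9), (10, -30)) = 40.025
d((1, 9), (-6, -20)) = 29.8329
d((1, 9), (-25, -14)) = 34.7131
d((10, -30), (-6, -20)) = 18.868
d((10, -30), (-25, -14)) = 38.4838
d((-6, -20), (-25, -14)) = 19.9249

Closest pair: (-2, 0) and (1, 9) with distance 9.4868

The closest pair is (-2, 0) and (1, 9) with Euclidean distance 9.4868. For 9 points, brute-force pairwise comparison is shown above. For large n, the divide-and-conquer algorithm (sort by x, recurse on halves, check the dividing strip) achieves O(n log n).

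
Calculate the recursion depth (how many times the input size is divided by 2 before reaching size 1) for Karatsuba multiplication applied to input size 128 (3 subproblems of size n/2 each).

For divide and conquer with division factor 2:

Problem sizes at each level:
Level 0: 128
Level 1: 64
Level 2: 32
Level 3: 16
Level 4: 8
Level 5: 4
Level 6: 2
Level 7: 1

The root is level 0 and the size-1 base case is level 7 (the tree spans levels 0 through 7, i.e. 8 levels counting the root), so the depth is the number of divisions: log_2(128) = 7

The recursion tree depth is log_2(128) = 7. At each level, the problem size is divided by 2, so it takes 7 divisions to reduce to a base case of size 1. The algorithm makes 3 recursive calls at each level.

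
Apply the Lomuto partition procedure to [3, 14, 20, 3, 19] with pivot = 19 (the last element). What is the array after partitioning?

Lomuto partition with pivot = 19:

Initial array: [3, 14, 20, 3, 19]

arr[0]=3 <= 19: swap with position 0, array becomes [3, 14, 20, 3, 19]
arr[1]=14 <= 19: swap with position 1, array becomes [3, 14, 20, 3, 19]
arr[2]=20 > 19: no swap
arr[3]=3 <= 19: swap with position 2, array becomes [3, 14, 3, 20, 19]

Place pivot at position 3: [3, 14, 3, 19, 20]
Pivot position: 3

After partitioning with pivot 19, the array becomes [3, 14, 3, 19, 20]. The pivot is placed at index 3. All elements to the left of the pivot are <= 19, and all elements to the right are > 19.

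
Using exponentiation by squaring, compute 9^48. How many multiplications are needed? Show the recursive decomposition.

Computing 9^48 by squaring (build up from 9^1; each line after the first costs one multiplication):

9^1 = 9
9^2 = (9^1)^2 = 9^2 = 81
9^3 = 9 * 9^2 = 9 * 81 = 729
9^6 = (9^3)^2 = 729^2 = 531441
9^12 = (9^6)^2 = 531441^2 = 282429536481
9^24 = (9^12)^2 = 282429536481^2 = 79766443076872509863361
9^48 = (9^24)^2 = 79766443076872509863361^2 = 6362685441135942358474828762538534230890216321

Result: 6362685441135942358474828762538534230890216321
Multiplications needed: 6 (6 lines after 9^1)

9^48 = 6362685441135942358474828762538534230890216321. Using exponentiation by squaring, this requires 6 multiplications. The key idea: if the exponent is even, square the half-power; if odd, multiply by the base once.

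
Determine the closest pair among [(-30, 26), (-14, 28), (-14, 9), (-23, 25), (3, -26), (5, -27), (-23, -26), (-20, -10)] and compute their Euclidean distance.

Computing all pairwise distances among 8 points:

d((-30, 26), (-14, 28)) = 16.1245
d((-30, 26), (-14, 9)) = 23.3452
d((-30, 26), (-23, 25)) = 7.0711
d((-30, 26), (3, -26)) = 61.5873
d((-30, 26), (5, -27)) = 63.5138
d((-30, 26), (-23, -26)) = 52.469
d((-30, 26), (-20, -10)) = 37.3631
d((-14, 28), (-14, 9)) = 19.0
d((-14, 28), (-23, 25)) = 9.4868
d((-14, 28), (3, -26)) = 56.6127
d((-14, 28), (5, -27)) = 58.1893
d((-14, 28), (-23, -26)) = 54.7449
d((-14, 28), (-20, -10)) = 38.4708
d((-14, 9), (-23, 25)) = 18.3576
d((-14, 9), (3, -26)) = 38.9102
d((-14, 9), (5, -27)) = 40.7063
d((-14, 9), (-23, -26)) = 36.1386
d((-14, 9), (-20, -10)) = 19.9249
d((-23, 25), (3, -26)) = 57.2451
d((-23, 25), (5, -27)) = 59.0593
d((-23, 25), (-23, -26)) = 51.0
d((-23, 25), (-20, -10)) = 35.1283
d((3, -26), (5, -27)) = 2.2361 <-- minimum
d((3, -26), (-23, -26)) = 26.0
d((3, -26), (-20, -10)) = 28.0179
d((5, -27), (-23, -26)) = 28.0179
d((5, -27), (-20, -10)) = 30.2324
d((-23, -26), (-20, -10)) = 16.2788

Closest pair: (3, -26) and (5, -27) with distance 2.2361

The closest pair is (3, -26) and (5, -27) with Euclidean distance 2.2361. For 8 points, brute-force pairwise comparison is shown above. For large n, the divide-and-conquer algorithm (sort by x, recurse on halves, check the dividing strip) achieves O(n log n).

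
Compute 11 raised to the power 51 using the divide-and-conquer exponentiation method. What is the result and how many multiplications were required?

Computing 11^51 by squaring (build up from 11^1; each line after the first costs one multiplication):

11^1 = 11
11^2 = (11^1)^2 = 11^2 = 121
11^3 = 11 * 11^2 = 11 * 121 = 1331
11^6 = (11^3)^2 = 1331^2 = 1771561
11^12 = (11^6)^2 = 1771561^2 = 3138428376721
11^24 = (11^12)^2 = 3138428376721^2 = 9849732675807611094711841
11^25 = 11 * 11^24 = 11 * 9849732675807611094711841 = 108347059433883722041830251
11^50 = (11^25)^2 = 108347059433883722041830251^2 = 11739085287969531650666649599035831993898213898723001
11^51 = 11 * 11^50 = 11 * 11739085287969531650666649599035831993898213898723001 = 129129938167664848157333145589394151932880352885953011

Result: 129129938167664848157333145589394151932880352885953011
Multiplications needed: 8 (8 lines after 11^1)

11^51 = 129129938167664848157333145589394151932880352885953011. Using exponentiation by squaring, this requires 8 multiplications. The key idea: if the exponent is even, square the half-power; if odd, multiply by the base once.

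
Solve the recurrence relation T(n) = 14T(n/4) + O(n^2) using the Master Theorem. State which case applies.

Master Theorem for T(n) = 14T(n/4) + O(n^2):

a = 14, b = 4, c = 2
log_b(a) = log_4(14) = 1.9037

Case 3: c = 2 > log_4(14) = 1.9037
T(n) = O(n^2) = O(n^2)

For T(n) = 14T(n/4) + O(n^2): log_4(14) = 1.9037. This is Case 3 of the Master Theorem (c > log_b(a), work dominated by root), giving O(n^2).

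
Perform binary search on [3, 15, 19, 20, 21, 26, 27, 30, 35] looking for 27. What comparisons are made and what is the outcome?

Binary search for 27 in [3, 15, 19, 20, 21, 26, 27, 30, 35]:

lo=0, hi=8, mid=4, arr[mid]=21 -> 21 < 27, search right half
lo=5, hi=8, mid=6, arr[mid]=27 -> Found target at index 6!

Binary search finds 27 at index 6 after 2 comparisons. The search repeatedly halves the search space by comparing with the middle element.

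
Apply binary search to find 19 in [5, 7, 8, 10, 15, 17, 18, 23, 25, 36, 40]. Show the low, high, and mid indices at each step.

Binary search for 19 in [5, 7, 8, 10, 15, 17, 18, 23, 25, 36, 40]:

lo=0, hi=10, mid=5, arr[mid]=17 -> 17 < 19, search right half
lo=6, hi=10, mid=8, arr[mid]=25 -> 25 > 19, search left half
lo=6, hi=7, mid=6, arr[mid]=18 -> 18 < 19, search right half
lo=7, hi=7, mid=7, arr[mid]=23 -> 23 > 19, search left half
lo=7 > hi=6, target 19 not found

Binary search determines that 19 is not in the array after 4 comparisons. The search space was exhausted without finding the target.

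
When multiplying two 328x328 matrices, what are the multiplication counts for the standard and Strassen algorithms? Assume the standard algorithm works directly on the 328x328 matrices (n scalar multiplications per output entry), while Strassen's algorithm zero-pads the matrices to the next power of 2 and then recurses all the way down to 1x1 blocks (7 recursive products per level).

Matrix multiplication for 328x328 matrices:

Strassen's algorithm requires power-of-2 dimensions. Pad 328x328 to 512x512 (next power of 2).

Standard algorithm: 328^3 = 35287552 multiplications
Strassen's algorithm: 7^(log2(512)) = 7^9 = 40353607 multiplications
Difference: 35287552 - 40353607 = -5066055 (Strassen uses MORE here due to padding overhead — for small or just-over-power-of-2 n, padding can outweigh the per-level savings)

Standard: 35287552 multiplications (328^3). Strassen: 40353607 multiplications (7^9, after padding to 512x512). Strassen reduces 8 recursive multiplications to 7 at each level.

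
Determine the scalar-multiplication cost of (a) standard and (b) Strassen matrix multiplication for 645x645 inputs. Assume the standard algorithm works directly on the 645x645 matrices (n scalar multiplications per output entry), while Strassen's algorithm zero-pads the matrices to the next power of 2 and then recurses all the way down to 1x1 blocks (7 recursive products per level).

Matrix multiplication for 645x645 matrices:

Strassen's algorithm requires power-of-2 dimensions. Pad 645x645 to 1024x1024 (next power of 2).

Standard algorithm: 645^3 = 268336125 multiplications
Strassen's algorithm: 7^(log2(1024)) = 7^10 = 282475249 multiplications
Difference: 268336125 - 282475249 = -14139124 (Strassen uses MORE here due to padding overhead — for small or just-over-power-of-2 n, padding can outweigh the per-level savings)

Standard: 268336125 multiplications (645^3). Strassen: 282475249 multiplications (7^10, after padding to 1024x1024). Strassen reduces 8 recursive multiplications to 7 at each level.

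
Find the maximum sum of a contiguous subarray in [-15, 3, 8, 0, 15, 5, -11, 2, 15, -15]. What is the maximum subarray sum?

Using Kadane's algorithm on [-15, 3, 8, 0, 15, 5, -11, 2, 15, -15]:

Scanning through the array:
Position 1 (value 3): max_ending_here = 3, max_so_far = 3
Position 2 (value 8): max_ending_here = 11, max_so_far = 11
Position 3 (value 0): max_ending_here = 11, max_so_far = 11
Position 4 (value 15): max_ending_here = 26, max_so_far = 26
Position 5 (value 5): max_ending_here = 31, max_so_far = 31
Position 6 (value -11): max_ending_here = 20, max_so_far = 31
Position 7 (value 2): max_ending_here = 22, max_so_far = 31
Position 8 (value 15): max_ending_here = 37, max_so_far = 37
Position 9 (value -15): max_ending_here = 22, max_so_far = 37

Maximum subarray: [3, 8, 0, 15, 5, -11, 2, 15]
Maximum sum: 37

The maximum subarray is [3, 8, 0, 15, 5, -11, 2, 15] with sum 37. This subarray runs from index 1 to index 8.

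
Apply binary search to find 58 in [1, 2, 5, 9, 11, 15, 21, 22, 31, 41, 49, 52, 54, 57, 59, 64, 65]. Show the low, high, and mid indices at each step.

Binary search for 58 in [1, 2, 5, 9, 11, 15, 21, 22, 31, 41, 49, 52, 54, 57, 59, 64, 65]:

lo=0, hi=16, mid=8, arr[mid]=31 -> 31 < 58, search right half
lo=9, hi=16, mid=12, arr[mid]=54 -> 54 < 58, search right half
lo=13, hi=16, mid=14, arr[mid]=59 -> 59 > 58, search left half
lo=13, hi=13, mid=13, arr[mid]=57 -> 57 < 58, search right half
lo=14 > hi=13, target 58 not found

Binary search determines that 58 is not in the array after 4 comparisons. The search space was exhausted without finding the target.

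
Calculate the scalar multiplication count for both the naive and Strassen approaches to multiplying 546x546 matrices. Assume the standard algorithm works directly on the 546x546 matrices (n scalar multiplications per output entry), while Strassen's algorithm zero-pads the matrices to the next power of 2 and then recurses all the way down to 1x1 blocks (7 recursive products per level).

Matrix multiplication for 546x546 matrices:

Strassen's algorithm requires power-of-2 dimensions. Pad 546x546 to 1024x1024 (next power of 2).

Standard algorithm: 546^3 = 162771336 multiplications
Strassen's algorithm: 7^(log2(1024)) = 7^10 = 282475249 multiplications
Difference: 162771336 - 282475249 = -119703913 (Strassen uses MORE here due to padding overhead — for small or just-over-power-of-2 n, padding can outweigh the per-level savings)

Standard: 162771336 multiplications (546^3). Strassen: 282475249 multiplications (7^10, after padding to 1024x1024). Strassen reduces 8 recursive multiplications to 7 at each level.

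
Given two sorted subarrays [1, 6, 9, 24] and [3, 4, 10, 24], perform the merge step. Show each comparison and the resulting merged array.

Merging process:

Compare 1 vs 3: take 1 from left. Merged: [1]
Compare 6 vs 3: take 3 from right. Merged: [1, 3]
Compare 6 vs 4: take 4 from right. Merged: [1, 3, 4]
Compare 6 vs 10: take 6 from left. Merged: [1, 3, 4, 6]
Compare 9 vs 10: take 9 from left. Merged: [1, 3, 4, 6, 9]
Compare 24 vs 10: take 10 from right. Merged: [1, 3, 4, 6, 9, 10]
Compare 24 vs 24: take 24 from left. Merged: [1, 3, 4, 6, 9, 10, 24]
Append remaining from right: [24]. Merged: [1, 3, 4, 6, 9, 10, 24, 24]

Final merged array: [1, 3, 4, 6, 9, 10, 24, 24]
Total comparisons: 7

The merged array is [1, 3, 4, 6, 9, 10, 24, 24], requiring 7 comparisons. The merge step runs in O(n) time where n is the total number of elements.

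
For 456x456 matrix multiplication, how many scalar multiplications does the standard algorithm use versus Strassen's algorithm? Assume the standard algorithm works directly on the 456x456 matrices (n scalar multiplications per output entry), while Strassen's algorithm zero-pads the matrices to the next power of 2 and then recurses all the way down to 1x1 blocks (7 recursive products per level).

Matrix multiplication for 456x456 matrices:

Strassen's algorithm requires power-of-2 dimensions. Pad 456x456 to 512x512 (next power of 2).

Standard algorithm: 456^3 = 94818816 multiplications
Strassen's algorithm: 7^(log2(512)) = 7^9 = 40353607 multiplications
Savings: 94818816 - 40353607 = 54465209 multiplications

Standard: 94818816 multiplications (456^3). Strassen: 40353607 multiplications (7^9, after padding to 512x512). Strassen reduces 8 recursive multiplications to 7 at each level.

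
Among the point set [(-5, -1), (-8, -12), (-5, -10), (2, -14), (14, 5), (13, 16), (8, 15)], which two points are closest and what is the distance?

Computing all pairwise distances among 7 points:

d((-5, -1), (-8, -12)) = 11.4018
d((-5, -1), (-5, -10)) = 9.0
d((-5, -1), (2, -14)) = 14.7648
d((-5, -1), (14, 5)) = 19.9249
d((-5, -1), (13, 16)) = 24.7588
d((-5, -1), (8, 15)) = 20.6155
d((-8, -12), (-5, -10)) = 3.6056 <-- minimum
d((-8, -12), (2, -14)) = 10.198
d((-8, -12), (14, 5)) = 27.8029
d((-8, -12), (13, 16)) = 35.0
d((-8, -12), (8, 15)) = 31.3847
d((-5, -10), (2, -14)) = 8.0623
d((-5, -10), (14, 5)) = 24.2074
d((-5, -10), (13, 16)) = 31.6228
d((-5, -10), (8, 15)) = 28.178
d((2, -14), (14, 5)) = 22.4722
d((2, -14), (13, 16)) = 31.9531
d((2, -14), (8, 15)) = 29.6142
d((14, 5), (13, 16)) = 11.0454
d((14, 5), (8, 15)) = 11.6619
d((13, 16), (8, 15)) = 5.099

Closest pair: (-8, -12) and (-5, -10) with distance 3.6056

The closest pair is (-8, -12) and (-5, -10) with Euclidean distance 3.6056. For 7 points, brute-force pairwise comparison is shown above. For large n, the divide-and-conquer algorithm (sort by x, recurse on halves, check the dividing strip) achieves O(n log n).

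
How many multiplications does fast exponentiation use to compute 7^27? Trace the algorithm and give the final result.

Computing 7^27 by squaring (build up from 7^1; each line after the first costs one multiplication):

7^1 = 7
7^2 = (7^1)^2 = 7^2 = 49
7^3 = 7 * 7^2 = 7 * 49 = 343
7^6 = (7^3)^2 = 343^2 = 117649
7^12 = (7^6)^2 = 117649^2 = 13841287201
7^13 = 7 * 7^12 = 7 * 13841287201 = 96889010407
7^26 = (7^13)^2 = 96889010407^2 = 9387480337647754305649
7^27 = 7 * 7^26 = 7 * 9387480337647754305649 = 65712362363534280139543

Result: 65712362363534280139543
Multiplications needed: 7 (7 lines after 7^1)

7^27 = 65712362363534280139543. Using exponentiation by squaring, this requires 7 multiplications. The key idea: if the exponent is even, square the half-power; if odd, multiply by the base once.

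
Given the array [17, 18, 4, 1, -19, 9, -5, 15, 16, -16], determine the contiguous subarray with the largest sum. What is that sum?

Using Kadane's algorithm on [17, 18, 4, 1, -19, 9, -5, 15, 16, -16]:

Scanning through the array:
Position 1 (value 18): max_ending_here = 35, max_so_far = 35
Position 2 (value 4): max_ending_here = 39, max_so_far = 39
Position 3 (value 1): max_ending_here = 40, max_so_far = 40
Position 4 (value -19): max_ending_here = 21, max_so_far = 40
Position 5 (value 9): max_ending_here = 30, max_so_far = 40
Position 6 (value -5): max_ending_here = 25, max_so_far = 40
Position 7 (value 15): max_ending_here = 40, max_so_far = 40
Position 8 (value 16): max_ending_here = 56, max_so_far = 56
Position 9 (value -16): max_ending_here = 40, max_so_far = 56

Maximum subarray: [17, 18, 4, 1, -19, 9, -5, 15, 16]
Maximum sum: 56

The maximum subarray is [17, 18, 4, 1, -19, 9, -5, 15, 16] with sum 56. This subarray runs from index 0 to index 8.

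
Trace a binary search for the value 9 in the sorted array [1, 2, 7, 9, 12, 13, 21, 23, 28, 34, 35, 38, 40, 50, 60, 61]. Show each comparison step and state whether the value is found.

Binary search for 9 in [1, 2, 7, 9, 12, 13, 21, 23, 28, 34, 35, 38, 40, 50, 60, 61]:

lo=0, hi=15, mid=7, arr[mid]=23 -> 23 > 9, search left half
lo=0, hi=6, mid=3, arr[mid]=9 -> Found target at index 3!

Binary search finds 9 at index 3 after 2 comparisons. The search repeatedly halves the search space by comparing with the middle element.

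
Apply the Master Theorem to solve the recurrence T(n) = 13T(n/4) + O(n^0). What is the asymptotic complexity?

Master Theorem for T(n) = 13T(n/4) + O(n^0):

a = 13, b = 4, c = 0
log_b(a) = log_4(13) = 1.8502

Case 1: c = 0 < log_4(13) = 1.8502
T(n) = O(n^(log_4 13))

For T(n) = 13T(n/4) + O(n^0): log_4(13) = 1.8502. This is Case 1 of the Master Theorem (c < log_b(a), work dominated by leaves), giving O(n^(log_4 13)).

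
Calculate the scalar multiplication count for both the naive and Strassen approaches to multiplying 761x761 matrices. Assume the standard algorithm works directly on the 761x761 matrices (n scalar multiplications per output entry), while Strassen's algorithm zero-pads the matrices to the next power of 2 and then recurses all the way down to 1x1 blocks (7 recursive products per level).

Matrix multiplication for 761x761 matrices:

Strassen's algorithm requires power-of-2 dimensions. Pad 761x761 to 1024x1024 (next power of 2).

Standard algorithm: 761^3 = 440711081 multiplications
Strassen's algorithm: 7^(log2(1024)) = 7^10 = 282475249 multiplications
Savings: 440711081 - 282475249 = 158235832 multiplications

Standard: 440711081 multiplications (761^3). Strassen: 282475249 multiplications (7^10, after padding to 1024x1024). Strassen reduces 8 recursive multiplications to 7 at each level.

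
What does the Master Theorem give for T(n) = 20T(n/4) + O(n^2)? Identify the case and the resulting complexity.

Master Theorem for T(n) = 20T(n/4) + O(n^2):

a = 20, b = 4, c = 2
log_b(a) = log_4(20) = 2.1610

Case 1: c = 2 < log_4(20) = 2.1610
T(n) = O(n^(log_4 20))

For T(n) = 20T(n/4) + O(n^2): log_4(20) = 2.1610. This is Case 1 of the Master Theorem (c < log_b(a), work dominated by leaves), giving O(n^(log_4 20)).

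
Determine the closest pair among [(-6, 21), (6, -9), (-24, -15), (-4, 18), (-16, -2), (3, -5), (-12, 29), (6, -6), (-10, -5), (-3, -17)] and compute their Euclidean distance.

Computing all pairwise distances among 10 points:

d((-6, 21), (6, -9)) = 32.311
d((-6, 21), (-24, -15)) = 40.2492
d((-6, 21), (-4, 18)) = 3.6056
d((-6, 21), (-16, -2)) = 25.0799
d((-6, 21), (3, -5)) = 27.5136
d((-6, 21), (-12, 29)) = 10.0
d((-6, 21), (6, -6)) = 29.5466
d((-6, 21), (-10, -5)) = 26.3059
d((-6, 21), (-3, -17)) = 38.1182
d((6, -9), (-24, -15)) = 30.5941
d((6, -9), (-4, 18)) = 28.7924
d((6, -9), (-16, -2)) = 23.0868
d((6, -9), (3, -5)) = 5.0
d((6, -9), (-12, 29)) = 42.0476
d((6, -9), (6, -6)) = 3.0 <-- minimum
d((6, -9), (-10, -5)) = 16.4924
d((6, -9), (-3, -17)) = 12.0416
d((-24, -15), (-4, 18)) = 38.5876
d((-24, -15), (-16, -2)) = 15.2643
d((-24, -15), (3, -5)) = 28.7924
d((-24, -15), (-12, 29)) = 45.607
d((-24, -15), (6, -6)) = 31.3209
d((-24, -15), (-10, -5)) = 17.2047
d((-24, -15), (-3, -17)) = 21.095
d((-4, 18), (-16, -2)) = 23.3238
d((-4, 18), (3, -5)) = 24.0416
d((-4, 18), (-12, 29)) = 13.6015
d((-4, 18), (6, -6)) = 26.0
d((-4, 18), (-10, -5)) = 23.7697
d((-4, 18), (-3, -17)) = 35.0143
d((-16, -2), (3, -5)) = 19.2354
d((-16, -2), (-12, 29)) = 31.257
d((-16, -2), (6, -6)) = 22.3607
d((-16, -2), (-10, -5)) = 6.7082
d((-16, -2), (-3, -17)) = 19.8494
d((3, -5), (-12, 29)) = 37.1618
d((3, -5), (6, -6)) = 3.1623
d((3, -5), (-10, -5)) = 13.0
d((3, -5), (-3, -17)) = 13.4164
d((-12, 29), (6, -6)) = 39.3573
d((-12, 29), (-10, -5)) = 34.0588
d((-12, 29), (-3, -17)) = 46.8722
d((6, -6), (-10, -5)) = 16.0312
d((6, -6), (-3, -17)) = 14.2127
d((-10, -5), (-3, -17)) = 13.8924

Closest pair: (6, -9) and (6, -6) with distance 3.0

The closest pair is (6, -9) and (6, -6) with Euclidean distance 3.0. For 10 points, brute-force pairwise comparison is shown above. For large n, the divide-and-conquer algorithm (sort by x, recurse on halves, check the dividing strip) achieves O(n log n).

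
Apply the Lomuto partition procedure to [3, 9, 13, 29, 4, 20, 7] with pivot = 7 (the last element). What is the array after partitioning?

Lomuto partition with pivot = 7:

Initial array: [3, 9, 13, 29, 4, 20, 7]

arr[0]=3 <= 7: swap with position 0, array becomes [3, 9, 13, 29, 4, 20, 7]
arr[1]=9 > 7: no swap
arr[2]=13 > 7: no swap
arr[3]=29 > 7: no swap
arr[4]=4 <= 7: swap with position 1, array becomes [3, 4, 13, 29, 9, 20, 7]
arr[5]=20 > 7: no swap

Place pivot at position 2: [3, 4, 7, 29, 9, 20, 13]
Pivot position: 2

After partitioning with pivot 7, the array becomes [3, 4, 7, 29, 9, 20, 13]. The pivot is placed at index 2. All elements to the left of the pivot are <= 7, and all elements to the right are > 7.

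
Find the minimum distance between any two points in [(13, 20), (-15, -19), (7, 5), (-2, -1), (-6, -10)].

Computing all pairwise distances among 5 points:

d((13, 20), (-15, -19)) = 48.0104
d((13, 20), (7, 5)) = 16.1555
d((13, 20), (-2, -1)) = 25.807
d((13, 20), (-6, -10)) = 35.5106
d((-15, -19), (7, 5)) = 32.5576
d((-15, -19), (-2, -1)) = 22.2036
d((-15, -19), (-6, -10)) = 12.7279
d((7, 5), (-2, -1)) = 10.8167
d((7, 5), (-6, -10)) = 19.8494
d((-2, -1), (-6, -10)) = 9.8489 <-- minimum

Closest pair: (-2, -1) and (-6, -10) with distance 9.8489

The closest pair is (-2, -1) and (-6, -10) with Euclidean distance 9.8489. For 5 points, brute-force pairwise comparison is shown above. For large n, the divide-and-conquer algorithm (sort by x, recurse on halves, check the dividing strip) achieves O(n log n).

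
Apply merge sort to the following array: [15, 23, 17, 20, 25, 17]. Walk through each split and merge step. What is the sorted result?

Merge sort trace:

Split: [15, 23, 17, 20, 25, 17] -> [15, 23, 17] and [20, 25, 17]
  Split: [15, 23, 17] -> [15] and [23, 17]
    Split: [23, 17] -> [23] and [17]
    Merge: [23] + [17] -> [17, 23]
  Merge: [15] + [17, 23] -> [15, 17, 23]
  Split: [20, 25, 17] -> [20] and [25, 17]
    Split: [25, 17] -> [25] and [17]
    Merge: [25] + [17] -> [17, 25]
  Merge: [20] + [17, 25] -> [17, 20, 25]
Merge: [15, 17, 23] + [17, 20, 25] -> [15, 17, 17, 20, 23, 25]

Final sorted array: [15, 17, 17, 20, 23, 25]

The merge sort proceeds by recursively splitting the array and merging sorted halves.
After all merges, the sorted array is [15, 17, 17, 20, 23, 25].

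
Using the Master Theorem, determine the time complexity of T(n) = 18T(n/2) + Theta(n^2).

Master Theorem for T(n) = 18T(n/2) + O(n^2):

a = 18, b = 2, c = 2
log_b(a) = log_2(18) = 4.1699

Case 1: c = 2 < log_2(18) = 4.1699
T(n) = O(n^(log_2 18))

For T(n) = 18T(n/2) + O(n^2): log_2(18) = 4.1699. This is Case 1 of the Master Theorem (c < log_b(a), work dominated by leaves), giving O(n^(log_2 18)).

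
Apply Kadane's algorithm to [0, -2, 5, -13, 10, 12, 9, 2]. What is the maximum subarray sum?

Using Kadane's algorithm on [0, -2, 5, -13, 10, 12, 9, 2]:

Scanning through the array:
Position 1 (value -2): max_ending_here = -2, max_so_far = 0
Position 2 (value 5): max_ending_here = 5, max_so_far = 5
Position 3 (value -13): max_ending_here = -8, max_so_far = 5
Position 4 (value 10): max_ending_here = 10, max_so_far = 10
Position 5 (value 12): max_ending_here = 22, max_so_far = 22
Position 6 (value 9): max_ending_here = 31, max_so_far = 31
Position 7 (value 2): max_ending_here = 33, max_so_far = 33

Maximum subarray: [10, 12, 9, 2]
Maximum sum: 33

The maximum subarray is [10, 12, 9, 2] with sum 33. This subarray runs from index 4 to index 7.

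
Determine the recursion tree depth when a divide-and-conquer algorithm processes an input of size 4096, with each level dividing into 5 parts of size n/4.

For divide and conquer with division factor 4:

Problem sizes at each level:
Level 0: 4096
Level 1: 1024
Level 2: 256
Level 3: 64
Level 4: 16
Level 5: 4
Level 6: 1

The root is level 0 and the size-1 base case is level 6 (the tree spans levels 0 through 6, i.e. 7 levels counting the root), so the depth is the number of divisions: log_4(4096) = 6

The recursion tree depth is log_4(4096) = 6. At each level, the problem size is divided by 4, so it takes 6 divisions to reduce to a base case of size 1. The algorithm makes 5 recursive calls at each level.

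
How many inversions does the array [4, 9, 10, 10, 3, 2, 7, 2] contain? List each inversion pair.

Finding inversions in [4, 9, 10, 10, 3, 2, 7, 2]:

(0, 4): arr[0]=4 > arr[4]=3
(0, 5): arr[0]=4 > arr[5]=2
(0, 7): arr[0]=4 > arr[7]=2
(1, 4): arr[1]=9 > arr[4]=3
(1, 5): arr[1]=9 > arr[5]=2
(1, 6): arr[1]=9 > arr[6]=7
(1, 7): arr[1]=9 > arr[7]=2
(2, 4): arr[2]=10 > arr[4]=3
(2, 5): arr[2]=10 > arr[5]=2
(2, 6): arr[2]=10 > arr[6]=7
(2, 7): arr[2]=10 > arr[7]=2
(3, 4): arr[3]=10 > arr[4]=3
(3, 5): arr[3]=10 > arr[5]=2
(3, 6): arr[3]=10 > arr[6]=7
(3, 7): arr[3]=10 > arr[7]=2
(4, 5): arr[4]=3 > arr[5]=2
(4, 7): arr[4]=3 > arr[7]=2
(6, 7): arr[6]=7 > arr[7]=2

Total inversions: 18

The array has 18 inversion(s): (0,4), (0,5), (0,7), (1,4), (1,5), (1,6), (1,7), (2,4), (2,5), (2,6), (2,7), (3,4), (3,5), (3,6), (3,7), (4,5), (4,7), (6,7). Each pair (i,j) satisfies i < j and arr[i] > arr[j].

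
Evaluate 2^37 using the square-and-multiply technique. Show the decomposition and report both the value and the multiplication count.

Computing 2^37 by squaring (build up from 2^1; each line after the first costs one multiplication):

2^1 = 2
2^2 = (2^1)^2 = 2^2 = 4
2^4 = (2^2)^2 = 4^2 = 16
2^8 = (2^4)^2 = 16^2 = 256
2^9 = 2 * 2^8 = 2 * 256 = 512
2^18 = (2^9)^2 = 512^2 = 262144
2^36 = (2^18)^2 = 262144^2 = 68719476736
2^37 = 2 * 2^36 = 2 * 68719476736 = 137438953472

Result: 137438953472
Multiplications needed: 7 (7 lines after 2^1)

2^37 = 137438953472. Using exponentiation by squaring, this requires 7 multiplications. The key idea: if the exponent is even, square the half-power; if odd, multiply by the base once.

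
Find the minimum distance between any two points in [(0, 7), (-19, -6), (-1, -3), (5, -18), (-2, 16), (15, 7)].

Computing all pairwise distances among 6 points:

d((0, 7), (-19, -6)) = 23.0217
d((0, 7), (-1, -3)) = 10.0499
d((0, 7), (5, -18)) = 25.4951
d((0, 7), (-2, 16)) = 9.2195 <-- minimum
d((0, 7), (15, 7)) = 15.0
d((-19, -6), (-1, -3)) = 18.2483
d((-19, -6), (5, -18)) = 26.8328
d((-19, -6), (-2, 16)) = 27.8029
d((-19, -6), (15, 7)) = 36.4005
d((-1, -3), (5, -18)) = 16.1555
d((-1, -3), (-2, 16)) = 19.0263
d((-1, -3), (15, 7)) = 18.868
d((5, -18), (-2, 16)) = 34.7131
d((5, -18), (15, 7)) = 26.9258
d((-2, 16), (15, 7)) = 19.2354

Closest pair: (0, 7) and (-2, 16) with distance 9.2195

The closest pair is (0, 7) and (-2, 16) with Euclidean distance 9.2195. For 6 points, brute-force pairwise comparison is shown above. For large n, the divide-and-conquer algorithm (sort by x, recurse on halves, check the dividing strip) achieves O(n log n).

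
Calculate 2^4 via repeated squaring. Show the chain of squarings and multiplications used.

Computing 2^4 by squaring (build up from 2^1; each line after the first costs one multiplication):

2^1 = 2
2^2 = (2^1)^2 = 2^2 = 4
2^4 = (2^2)^2 = 4^2 = 16

Result: 16
Multiplications needed: 2 (2 lines after 2^1)

2^4 = 16. Using exponentiation by squaring, this requires 2 multiplications. The key idea: if the exponent is even, square the half-power; if odd, multiply by the base once.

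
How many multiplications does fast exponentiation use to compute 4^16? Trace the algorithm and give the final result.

Computing 4^16 by squaring (build up from 4^1; each line after the first costs one multiplication):

4^1 = 4
4^2 = (4^1)^2 = 4^2 = 16
4^4 = (4^2)^2 = 16^2 = 256
4^8 = (4^4)^2 = 256^2 = 65536
4^16 = (4^8)^2 = 65536^2 = 4294967296

Result: 4294967296
Multiplications needed: 4 (4 lines after 4^1)

4^16 = 4294967296. Using exponentiation by squaring, this requires 4 multiplications. The key idea: if the exponent is even, square the half-power; if odd, multiply by the base once.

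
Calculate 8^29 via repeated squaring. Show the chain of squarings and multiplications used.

Computing 8^29 by squaring (build up from 8^1; each line after the first costs one multiplication):

8^1 = 8
8^2 = (8^1)^2 = 8^2 = 64
8^3 = 8 * 8^2 = 8 * 64 = 512
8^6 = (8^3)^2 = 512^2 = 262144
8^7 = 8 * 8^6 = 8 * 262144 = 2097152
8^14 = (8^7)^2 = 2097152^2 = 4398046511104
8^28 = (8^14)^2 = 4398046511104^2 = 19342813113834066795298816
8^29 = 8 * 8^28 = 8 * 19342813113834066795298816 = 154742504910672534362390528

Result: 154742504910672534362390528
Multiplications needed: 7 (7 lines after 8^1)

8^29 = 154742504910672534362390528. Using exponentiation by squaring, this requires 7 multiplications. The key idea: if the exponent is even, square the half-power; if odd, multiply by the base once.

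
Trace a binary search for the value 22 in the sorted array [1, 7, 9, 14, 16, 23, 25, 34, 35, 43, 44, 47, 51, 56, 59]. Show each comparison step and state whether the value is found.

Binary search for 22 in [1, 7, 9, 14, 16, 23, 25, 34, 35, 43, 44, 47, 51, 56, 59]:

lo=0, hi=14, mid=7, arr[mid]=34 -> 34 > 22, search left half
lo=0, hi=6, mid=3, arr[mid]=14 -> 14 < 22, search right half
lo=4, hi=6, mid=5, arr[mid]=23 -> 23 > 22, search left half
lo=4, hi=4, mid=4, arr[mid]=16 -> 16 < 22, search right half
lo=5 > hi=4, target 22 not found

Binary search determines that 22 is not in the array after 4 comparisons. The search space was exhausted without finding the target.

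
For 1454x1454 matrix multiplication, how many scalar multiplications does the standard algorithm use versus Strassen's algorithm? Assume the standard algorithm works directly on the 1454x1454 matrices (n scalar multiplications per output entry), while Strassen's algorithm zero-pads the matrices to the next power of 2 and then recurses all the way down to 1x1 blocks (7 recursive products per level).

Matrix multiplication for 1454x1454 matrices:

Strassen's algorithm requires power-of-2 dimensions. Pad 1454x1454 to 2048x2048 (next power of 2).

Standard algorithm: 1454^3 = 3073924664 multiplications
Strassen's algorithm: 7^(log2(2048)) = 7^11 = 1977326743 multiplications
Savings: 3073924664 - 1977326743 = 1096597921 multiplications

Standard: 3073924664 multiplications (1454^3). Strassen: 1977326743 multiplications (7^11, after padding to 2048x2048). Strassen reduces 8 recursive multiplications to 7 at each level.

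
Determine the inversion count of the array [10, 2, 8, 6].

Finding inversions in [10, 2, 8, 6]:

(0, 1): arr[0]=10 > arr[1]=2
(0, 2): arr[0]=10 > arr[2]=8
(0, 3): arr[0]=10 > arr[3]=6
(2, 3): arr[2]=8 > arr[3]=6

Total inversions: 4

The array has 4 inversion(s): (0,1), (0,2), (0,3), (2,3). Each pair (i,j) satisfies i < j and arr[i] > arr[j].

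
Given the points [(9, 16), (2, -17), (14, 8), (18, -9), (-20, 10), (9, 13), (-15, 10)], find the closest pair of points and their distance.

Computing all pairwise distances among 7 points:

d((9, 16), (2, -17)) = 33.7343
d((9, 16), (14, 8)) = 9.434
d((9, 16), (18, -9)) = 26.5707
d((9, 16), (-20, 10)) = 29.6142
d((9, 16), (9, 13)) = 3.0 <-- minimum
d((9, 16), (-15, 10)) = 24.7386
d((2, -17), (14, 8)) = 27.7308
d((2, -17), (18, -9)) = 17.8885
d((2, -17), (-20, 10)) = 34.8281
d((2, -17), (9, 13)) = 30.8058
d((2, -17), (-15, 10)) = 31.9061
d((14, 8), (18, -9)) = 17.4642
d((14, 8), (-20, 10)) = 34.0588
d((14, 8), (9, 13)) = 7.0711
d((14, 8), (-15, 10)) = 29.0689
d((18, -9), (-20, 10)) = 42.4853
d((18, -9), (9, 13)) = 23.7697
d((18, -9), (-15, 10)) = 38.0789
d((-20, 10), (9, 13)) = 29.1548
d((-20, 10), (-15, 10)) = 5.0
d((9, 13), (-15, 10)) = 24.1868

Closest pair: (9, 16) and (9, 13) with distance 3.0

The closest pair is (9, 16) and (9, 13) with Euclidean distance 3.0. For 7 points, brute-force pairwise comparison is shown above. For large n, the divide-and-conquer algorithm (sort by x, recurse on halves, check the dividing strip) achieves O(n log n).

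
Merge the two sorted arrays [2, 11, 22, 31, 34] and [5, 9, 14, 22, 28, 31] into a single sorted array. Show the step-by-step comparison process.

Merging process:

Compare 2 vs 5: take 2 from left. Merged: [2]
Compare 11 vs 5: take 5 from right. Merged: [2, 5]
Compare 11 vs 9: take 9 from right. Merged: [2, 5, 9]
Compare 11 vs 14: take 11 from left. Merged: [2, 5, 9, 11]
Compare 22 vs 14: take 14 from right. Merged: [2, 5, 9, 11, 14]
Compare 22 vs 22: take 22 from left. Merged: [2, 5, 9, 11, 14, 22]
Compare 31 vs 22: take 22 from right. Merged: [2, 5, 9, 11, 14, 22, 22]
Compare 31 vs 28: take 28 from right. Merged: [2, 5, 9, 11, 14, 22, 22, 28]
Compare 31 vs 31: take 31 from left. Merged: [2, 5, 9, 11, 14, 22, 22, 28, 31]
Compare 34 vs 31: take 31 from right. Merged: [2, 5, 9, 11, 14, 22, 22, 28, 31, 31]
Append remaining from left: [34]. Merged: [2, 5, 9, 11, 14, 22, 22, 28, 31, 31, 34]

Final merged array: [2, 5, 9, 11, 14, 22, 22, 28, 31, 31, 34]
Total comparisons: 10

The merged array is [2, 5, 9, 11, 14, 22, 22, 28, 31, 31, 34], requiring 10 comparisons. The merge step runs in O(n) time where n is the total number of elements.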